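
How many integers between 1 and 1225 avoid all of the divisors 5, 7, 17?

|div by 5|=245, |div by 7|=175, |div by 17|=72.
|div by 5&7|=35, |div by 5&17|=14, |div by 7&17|=10, |div by all|=2.
By inclusion-exclusion, divisible by at least one: 245+175+72-35-14-10+2 = 435.
Not divisible by any: 1225 - 435.

Final answer: 790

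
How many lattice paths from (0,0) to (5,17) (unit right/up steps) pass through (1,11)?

Paths (0,0)->(1,11): C(12,11) = 12.
Paths (1,11)->(5,17): C(10,6) = 210.
By multiplication principle: 12 x 210.

Final answer: 2520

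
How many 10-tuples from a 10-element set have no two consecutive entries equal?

First character: 10 choices. Each subsequent: 9 choices (must differ from the previous one).
Total: 10 x 9^9.

Final answer: 10 x 9^{9} = 3874204890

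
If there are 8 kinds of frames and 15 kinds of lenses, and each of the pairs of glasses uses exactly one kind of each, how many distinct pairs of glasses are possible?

By the multiplication principle: 8 x 15.

Final answer: 120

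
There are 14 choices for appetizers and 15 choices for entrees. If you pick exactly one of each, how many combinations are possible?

By the multiplication principle: 14 x 15.

Final answer: 210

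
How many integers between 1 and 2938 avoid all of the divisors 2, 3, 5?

|div by 2|=1469, |div by 3|=979, |div by 5|=587.
|div by 2&3|=489, |div by 2&5|=293, |div by 3&5|=195, |div by all|=97.
By inclusion-exclusion, divisible by at least one: 1469+979+587-489-293-195+97 = 2155.
Not divisible by any: 2938 - 2155.

Final answer: 783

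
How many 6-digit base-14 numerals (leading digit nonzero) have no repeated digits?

First digit: 13 (nonzero). Second: 13 (not first). Third: 12, etc.
Total: 13 x 13 x 12 x 11 x 10 x 9.

Final answer: 2007720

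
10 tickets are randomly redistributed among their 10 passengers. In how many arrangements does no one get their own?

Derangements satisfy D(n) = (n-1)(D(n-1) + D(n-2)), starting from D(0)=1, D(1)=0.
D(2) = 1 x (0 + 1) = 1
D(3) = 2 x (1 + 0) = 2
D(4) = 3 x (2 + 1) = 9
D(5) = 4 x (9 + 2) = 44
D(6) = 5 x (44 + 9) = 265
D(7) = 6 x (265 + 44) = 1854
D(8) = 7 x (1854 + 265) = 14833
D(9) = 8 x (14833 + 1854) = 133496
D(10) = 9 x (D(9) + D(8)) = 9 x (133496 + 14833)

Final answer: D(10) = 1334961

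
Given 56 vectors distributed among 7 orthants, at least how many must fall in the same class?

By pigeonhole with 56 objects and 7 categories: ceiling(56/7).

Final answer: 8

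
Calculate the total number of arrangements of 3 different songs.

The number of ways to arrange 3 distinct objects is 3!.

Final answer: 3! = 6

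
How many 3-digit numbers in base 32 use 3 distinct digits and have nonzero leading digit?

The leading digit has 31 choices (anything but zero); the next has 31 (anything but the first), then 30, and so on, one fewer each time.
Total: 31 x 31 x 30.

Final answer: 28830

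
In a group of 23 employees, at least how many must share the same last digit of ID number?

There are 10 possible values for last digit of ID number. With 23 employees and 10 categories, by pigeonhole: ceiling(23/10).

Final answer: 3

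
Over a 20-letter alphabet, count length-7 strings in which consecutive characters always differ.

First character: 20 choices. Each subsequent: 19 choices (must differ from the previous one).
Total: 20 x 19^6.

Final answer: 20 x 19^{6} = 940917620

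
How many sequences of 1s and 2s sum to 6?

Let f(n) be the number of climbs. Removing the last move (1 or 2 steps) gives f(n) = f(n-1) + f(n-2); base cases f(1)=1, f(2)=2.
Computing successive values: f(1)=1, f(2)=2, f(3)=3, f(4)=5, f(5)=8, f(6)=13.

Final answer: 13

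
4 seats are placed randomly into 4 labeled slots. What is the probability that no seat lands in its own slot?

D(n) = (n-1)(D(n-1) + D(n-2)), D(0)=1, D(1)=0.
Building up: D(2)=1, D(3)=2, D(4)=9.
Total arrangements: 4! = 24.
Probability = D(4)/4! = 3/8.

Final answer: D(4)/4! = 9/24 = 0.375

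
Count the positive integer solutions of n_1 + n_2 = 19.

Substitute n'_i = n_i - 1 (so n'_i >= 0). Then sum n'_i = 19 - 2 = 17.
Stars and bars: C(17+2-1, 2-1) = C(18,1).

Final answer: C(18,1) = 18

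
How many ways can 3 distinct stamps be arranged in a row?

The number of ways to arrange 3 distinct objects is 3!.

Final answer: 3! = 6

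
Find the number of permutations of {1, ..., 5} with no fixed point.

Derangements satisfy D(n) = (n-1)(D(n-1) + D(n-2)), starting from D(0)=1, D(1)=0.
Building up: D(2)=1, D(3)=2, D(4)=9.
D(5) = 4 x (D(4) + D(3)) = 4 x (9 + 2).

Final answer: D(5) = 44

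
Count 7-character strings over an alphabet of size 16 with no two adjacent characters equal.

Let g(n) count such strings. g(1) = 16, and each valid string of length n-1 extends in 15 ways (any symbol but the last), so g(n) = 15 g(n-1).
Total: g(7) = 16 x 15^6.

Final answer: 16 x 15^{6} = 182250000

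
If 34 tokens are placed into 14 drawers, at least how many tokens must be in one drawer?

By the pigeonhole principle: ceiling(34/14).

Final answer: 3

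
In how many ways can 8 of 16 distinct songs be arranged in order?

P(16,8) = 16!/(16-8)! = 16!/8!.

Final answer: P(16,8) = 518918400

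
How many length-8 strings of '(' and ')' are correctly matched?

This is a standard Catalan-number count: the answer is C_n. Here n = 4 (pairs).
C_n = (2n)!/(n!(n+1)!), so C_{4} = 8!/(4! x 5!) = C(8,4)/5 = 70/5.

Final answer: C_{4} = 14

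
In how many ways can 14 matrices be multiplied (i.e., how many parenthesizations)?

This is a standard Catalan-number count: the answer is C_n. Here n = 14 - 1 = 13.
C_n = C(2n,n)/(n+1), so C_{13} = C(26,13)/14 = 10400600/14.

Final answer: C_{13} = 742900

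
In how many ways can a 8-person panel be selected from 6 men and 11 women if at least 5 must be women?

Sum over valid woman counts:
C(11,5)C(6,3) = 9240
C(11,6)C(6,2) = 6930
C(11,7)C(6,1) = 1980
C(11,8)C(6,0) = 165
Total: 9240 + 6930 + 1980 + 165.

Final answer: 18315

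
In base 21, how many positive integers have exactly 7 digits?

Leading digit: 20 options (nonzero). Other 6 digit(s): 21 options each.
Total: 20 x 21^6.

Final answer: 1715322420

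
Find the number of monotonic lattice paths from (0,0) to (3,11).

Each path has 3 right steps and 11 up steps in some order (14 steps total).
Choose which 11 of the 14 steps are up: C(14,11).

Final answer: C(14,11) = 364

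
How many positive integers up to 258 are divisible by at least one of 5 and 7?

Multiples of 5: 51. Multiples of 7: 36. Of both (lcm=35): 7.
By inclusion-exclusion: 51 + 36 - 7.

Final answer: 80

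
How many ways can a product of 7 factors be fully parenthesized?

This is a standard Catalan-number count: the answer is C_n. Here n = 7 - 1 = 6.
C_n = C(2n,n) - C(2n,n+1), so C_{6} = C(12,6) - C(12,7) = 924 - 792.

Final answer: C_{6} = 132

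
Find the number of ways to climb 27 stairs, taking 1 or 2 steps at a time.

Let f(n) count the ways. The last step is size 1 or 2, so f(n) = f(n-1) + f(n-2) with f(1)=1, f(2)=2.
Computing successive values: f(1)=1, f(2)=2, f(3)=3, f(4)=5, f(5)=8, f(6)=13, f(7)=21, f(8)=34, f(9)=55, f(10)=89, f(11)=144, f(12)=233, f(13)=377, f(14)=610, f(15)=987, f(16)=1597, f(17)=2584, f(18)=4181, f(19)=6765, f(20)=10946, f(21)=17711, f(22)=28657, f(23)=46368, f(24)=75025, f(25)=121393, f(26)=196418, f(27)=317811.

Final answer: 317811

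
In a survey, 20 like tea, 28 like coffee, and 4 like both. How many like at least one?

|A union B| = |A| + |B| - |A intersect B| = 20 + 28 - 4.

Final answer: 44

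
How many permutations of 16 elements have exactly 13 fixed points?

Choose which 13 elements are fixed: C(16,13) = 560.
Derange the remaining 3 using D(j) = (j-1)(D(j-1) + D(j-2)), D(0)=1, D(1)=0: D(2)=1, D(3)=2.
Total: 560 x 2.

Final answer: C(16,13) D(3) = 1120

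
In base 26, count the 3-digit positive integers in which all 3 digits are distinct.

First digit: 25 (nonzero). Second: 25 (not first). Third: 24, etc.
Total: 25 x 25 x 24.

Final answer: 15000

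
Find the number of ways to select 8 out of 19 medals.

C(19,8) = 19!/(8! x 11!).

Final answer: \binom{19}{8} = 75582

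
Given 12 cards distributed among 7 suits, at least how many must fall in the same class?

By pigeonhole with 12 objects and 7 categories: ceiling(12/7).

Final answer: 2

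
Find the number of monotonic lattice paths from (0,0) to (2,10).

Each path has 2 right steps and 10 up steps in some order (12 steps total).
Choose which 10 of the 12 steps are up: C(12,10).

Final answer: C(12,10) = 66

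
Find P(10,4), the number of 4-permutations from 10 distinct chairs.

P(10,4) = 10!/(10-4)! = 10!/6!.

Final answer: P(10,4) = 5040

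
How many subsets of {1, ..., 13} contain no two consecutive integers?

Condition on whether n belongs to the subset: if not, any valid subset of {1, ..., n-1} works (a(n-1)); if so, n-1 is excluded and the rest is a valid subset of {1, ..., n-2} (a(n-2)). Hence a(n) = a(n-1) + a(n-2), a(1)=2, a(2)=3.
Building up term by term: a(1)=2, a(2)=3, a(3)=5, a(4)=8, a(5)=13, a(6)=21, a(7)=34, a(8)=55, a(9)=89, a(10)=144, a(11)=233, a(12)=377, a(13)=610.

Final answer: 610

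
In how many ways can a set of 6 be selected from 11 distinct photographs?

C(11,6) = 11!/(6! x 5!).

Final answer: \binom{11}{6} = 462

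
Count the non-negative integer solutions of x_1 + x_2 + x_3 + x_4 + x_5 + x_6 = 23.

Stars and bars with 23 stars and 5 bars:
C(23+6-1, 6-1) = C(28,5).

Final answer: C(28,5) = 98280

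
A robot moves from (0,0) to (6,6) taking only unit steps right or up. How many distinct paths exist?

Each path has 6 right steps and 6 up steps in some order (12 steps total).
Choose which 6 of the 12 steps are up: C(12,6).

Final answer: C(12,6) = 924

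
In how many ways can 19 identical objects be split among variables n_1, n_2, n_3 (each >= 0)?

Stars and bars with 19 stars and 2 bars:
C(19+3-1, 3-1) = C(21,2).

Final answer: C(21,2) = 210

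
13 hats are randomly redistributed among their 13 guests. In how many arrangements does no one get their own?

Use the recurrence D(n) = (n-1)(D(n-1) + D(n-2)) with D(0)=1, D(1)=0.
D(2) = 1 x (0 + 1) = 1
D(3) = 2 x (1 + 0) = 2
D(4) = 3 x (2 + 1) = 9
D(5) = 4 x (9 + 2) = 44
D(6) = 5 x (44 + 9) = 265
D(7) = 6 x (265 + 44) = 1854
D(8) = 7 x (1854 + 265) = 14833
D(9) = 8 x (14833 + 1854) = 133496
D(10) = 9 x (133496 + 14833) = 1334961
D(11) = 10 x (1334961 + 133496) = 14684570
D(12) = 11 x (14684570 + 1334961) = 176214841
D(13) = 12 x (D(12) + D(11)) = 12 x (176214841 + 14684570)

Final answer: D(13) = 2290792932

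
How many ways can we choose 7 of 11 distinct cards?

C(11,7) = 11!/(7! x (11-7)!).

Final answer: C(11,7) = 330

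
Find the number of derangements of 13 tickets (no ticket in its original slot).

Use the recurrence D(n) = (n-1)(D(n-1) + D(n-2)) with D(0)=1, D(1)=0.
D(2) = 1 x (0 + 1) = 1
D(3) = 2 x (1 + 0) = 2
D(4) = 3 x (2 + 1) = 9
D(5) = 4 x (9 + 2) = 44
D(6) = 5 x (44 + 9) = 265
D(7) = 6 x (265 + 44) = 1854
D(8) = 7 x (1854 + 265) = 14833
D(9) = 8 x (14833 + 1854) = 133496
D(10) = 9 x (133496 + 14833) = 1334961
D(11) = 10 x (1334961 + 133496) = 14684570
D(12) = 11 x (14684570 + 1334961) = 176214841
D(13) = 12 x (D(12) + D(11)) = 12 x (176214841 + 14684570)

Final answer: D(13) = 2290792932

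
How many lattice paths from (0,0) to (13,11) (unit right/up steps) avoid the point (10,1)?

Total paths to (13,11): C(24,11) = 2496144.
Paths through (10,1): C(11,1) x C(13,10) = 3146.
Avoiding (10,1): 2496144 - 3146.

Final answer: 2492998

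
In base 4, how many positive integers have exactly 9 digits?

Leading digit: 3 options (nonzero). Other 8 digit(s): 4 options each.
Total: 3 x 4^8.

Final answer: 196608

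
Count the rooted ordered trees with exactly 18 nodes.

This is a standard Catalan-number count: the answer is C_n. Here n = 18 - 1 = 17.
Using C_0 = 1 and C_(k+1) = C_k x 2(2k+1)/(k+2), build up term by term: C_1=1, C_2=2, C_3=5, C_4=14, C_5=42, C_6=132, C_7=429, C_8=1430, C_9=4862, C_10=16796, C_11=58786, C_12=208012, C_13=742900, C_14=2674440, C_15=9694845, C_16=35357670, C_17=129644790.

Final answer: C_{17} = 129644790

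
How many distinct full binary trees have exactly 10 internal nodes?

The structures are counted by the Catalan number C_n. Here n = 10.
Using C_0 = 1 and C_(k+1) = C_k x 2(2k+1)/(k+2), build up term by term: C_1=1, C_2=2, C_3=5, C_4=14, C_5=42, C_6=132, C_7=429, C_8=1430, C_9=4862, C_10=16796.

Final answer: C_{10} = 16796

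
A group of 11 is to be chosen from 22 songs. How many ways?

C(22,11) = 22!/(11! x 11!).

Final answer: \binom{22}{11} = 705432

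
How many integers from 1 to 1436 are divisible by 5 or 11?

Multiples of 5: 287. Multiples of 11: 130. Of both (lcm=55): 26.
By inclusion-exclusion: 287 + 130 - 26.

Final answer: 391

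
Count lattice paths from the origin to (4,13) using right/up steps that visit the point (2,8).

Paths (0,0)->(2,8): C(10,8) = 45.
Paths (2,8)->(4,13): C(7,5) = 21.
By multiplication principle: 45 x 21.

Final answer: 945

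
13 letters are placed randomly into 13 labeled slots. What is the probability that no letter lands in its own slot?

D(n) = (n-1)(D(n-1) + D(n-2)), D(0)=1, D(1)=0.
Building up: D(2)=1, D(3)=2, D(4)=9, D(5)=44, D(6)=265, D(7)=1854, D(8)=14833, D(9)=133496, D(10)=1334961, D(11)=14684570, D(12)=176214841, D(13)=2290792932.
Total arrangements: 13! = 6227020800.
Probability = D(13)/13! = 63633137/172972800.

Final answer: D(13)/13! = 2290792932/6227020800 = 0.367879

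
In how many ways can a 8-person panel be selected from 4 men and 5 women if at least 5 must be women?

Sum over valid woman counts:
C(5,5)C(4,3).

Final answer: 4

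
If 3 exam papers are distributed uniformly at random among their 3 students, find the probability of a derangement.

Use the recurrence D(n) = (n-1)(D(n-1) + D(n-2)) with D(0)=1, D(1)=0.
Building up: D(2)=1, D(3)=2.
Total arrangements: 3! = 6.
Probability = D(3)/3! = 1/3.

Final answer: D(3)/3! = 2/6 = 0.333333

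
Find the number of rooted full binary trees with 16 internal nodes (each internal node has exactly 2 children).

This is a standard Catalan-number count: the answer is C_n. Here n = 16.
C_n = (2n)!/(n!(n+1)!), so C_{16} = 32!/(16! x 17!) = C(32,16)/17 = 601080390/17.

Final answer: C_{16} = 35357670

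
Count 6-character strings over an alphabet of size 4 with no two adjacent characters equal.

Let g(n) count such strings. g(1) = 4, and each valid string of length n-1 extends in 3 ways (any symbol but the last), so g(n) = 3 g(n-1).
Total: g(6) = 4 x 3^5.

Final answer: 4 x 3^{5} = 972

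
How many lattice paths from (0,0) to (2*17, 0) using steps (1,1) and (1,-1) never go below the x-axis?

Total monotonic paths to (17,17): C(34,17) = 2333606220.
A path is bad iff it touches y = x + 1; reflecting its initial segment maps bad paths bijectively onto all paths to (16,18), of which there are C(34,18) = 2203961430.
Valid Dyck paths: 2333606220 - 2203961430.
(This is the Catalan number C_{17}.)

Final answer: C_{17} = 129644790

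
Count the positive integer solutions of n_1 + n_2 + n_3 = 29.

Substitute n'_i = n_i - 1 (so n'_i >= 0). Then sum n'_i = 29 - 3 = 26.
Stars and bars: C(26+3-1, 3-1) = C(28,2).

Final answer: C(28,2) = 378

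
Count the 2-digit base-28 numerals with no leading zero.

Leading digit: 27 options (nonzero). Other 1 digit(s): 28 options each.
Total: 27 x 28^1.

Final answer: 756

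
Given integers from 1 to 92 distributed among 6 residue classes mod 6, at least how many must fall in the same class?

By pigeonhole with 92 objects and 6 categories: ceiling(92/6).

Final answer: 16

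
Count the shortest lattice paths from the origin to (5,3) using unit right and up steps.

Each path has 5 right steps and 3 up steps in some order (8 steps total).
Choose which 3 of the 8 steps are up: C(8,3).

Final answer: C(8,3) = 56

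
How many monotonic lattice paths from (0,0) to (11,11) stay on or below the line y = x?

Total monotonic paths to (11,11): C(22,11) = 705432.
A path is bad iff it touches y = x + 1; reflecting its initial segment maps bad paths bijectively onto all paths to (10,12), of which there are C(22,12) = 646646.
Valid Dyck paths: 705432 - 646646.
(This is the Catalan number C_{11}.)

Final answer: C_{11} = 58786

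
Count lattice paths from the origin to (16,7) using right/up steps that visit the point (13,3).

Paths (0,0)->(13,3): C(16,3) = 560.
Paths (13,3)->(16,7): C(7,4) = 35.
By multiplication principle: 560 x 35.

Final answer: 19600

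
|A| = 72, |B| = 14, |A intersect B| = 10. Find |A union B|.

|A union B| = |A| + |B| - |A intersect B| = 72 + 14 - 10.

Final answer: 76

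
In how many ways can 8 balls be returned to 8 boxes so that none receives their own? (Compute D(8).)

Use the recurrence D(n) = (n-1)(D(n-1) + D(n-2)) with D(0)=1, D(1)=0.
D(2) = 1 x (0 + 1) = 1
D(3) = 2 x (1 + 0) = 2
D(4) = 3 x (2 + 1) = 9
D(5) = 4 x (9 + 2) = 44
D(6) = 5 x (44 + 9) = 265
D(7) = 6 x (265 + 44) = 1854
D(8) = 7 x (D(7) + D(6)) = 7 x (1854 + 265)

Final answer: D(8) = 14833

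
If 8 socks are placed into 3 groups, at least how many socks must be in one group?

By the pigeonhole principle: ceiling(8/3).

Final answer: 3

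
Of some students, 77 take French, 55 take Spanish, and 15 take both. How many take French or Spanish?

|A union B| = |A| + |B| - |A intersect B| = 77 + 55 - 15.

Final answer: 117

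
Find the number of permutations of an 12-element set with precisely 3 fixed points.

Choose which 3 elements are fixed: C(12,3) = 220.
Derange the remaining 9 using D(j) = (j-1)(D(j-1) + D(j-2)), D(0)=1, D(1)=0: D(2)=1, D(3)=2, D(4)=9, D(5)=44, D(6)=265, D(7)=1854, D(8)=14833, D(9)=133496.
Total: 220 x 133496.

Final answer: C(12,3) D(9) = 29369120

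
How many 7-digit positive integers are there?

First digit: 9 choices (1-9). Each of the remaining 6 digits: 10 choices.
Total: 9 x 10^6.

Final answer: 9000000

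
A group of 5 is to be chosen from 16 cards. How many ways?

C(16,5) = 16!/(5! x 11!).

Final answer: \binom{16}{5} = 4368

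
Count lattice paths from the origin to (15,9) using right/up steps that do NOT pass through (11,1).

Total paths to (15,9): C(24,9) = 1307504.
Paths through (11,1): C(12,1) x C(12,8) = 5940.
Avoiding (11,1): 1307504 - 5940.

Final answer: 1301564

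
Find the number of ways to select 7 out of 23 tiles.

C(23,7) = 23!/(7! x 16!).

Final answer: \binom{23}{7} = 245157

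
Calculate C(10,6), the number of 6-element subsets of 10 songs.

C(10,6) = 10!/(6! x (10-6)!).

Final answer: C(10,6) = 210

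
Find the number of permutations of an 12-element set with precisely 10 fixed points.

Choose which 10 elements are fixed: C(12,10) = 66.
Derange the remaining 2 using D(j) = (j-1)(D(j-1) + D(j-2)), D(0)=1, D(1)=0: D(2)=1.
Total: 66 x 1.

Final answer: C(12,10) D(2) = 66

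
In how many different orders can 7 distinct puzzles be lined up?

The number of ways to arrange 7 distinct objects is 7!.

Final answer: 7! = 5040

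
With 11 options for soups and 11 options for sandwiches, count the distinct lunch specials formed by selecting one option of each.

By the multiplication principle: 11 x 11.

Final answer: 121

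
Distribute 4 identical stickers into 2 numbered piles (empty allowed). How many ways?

Stars and bars: C(n+k-1, k-1) = C(5,1).

Final answer: C(5,1) = 5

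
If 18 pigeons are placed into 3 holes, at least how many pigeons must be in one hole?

By the pigeonhole principle: ceiling(18/3).

Final answer: 6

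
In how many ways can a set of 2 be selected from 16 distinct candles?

C(16,2) = 16!/(2! x (16-2)!).

Final answer: C(16,2) = 120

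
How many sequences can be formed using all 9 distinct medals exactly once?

The number of ways to arrange 9 distinct objects is 9!.

Final answer: 9! = 362880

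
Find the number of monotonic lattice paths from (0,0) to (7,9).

Each path has 7 right steps and 9 up steps in some order (16 steps total).
Choose which 9 of the 16 steps are up: C(16,9).

Final answer: C(16,9) = 11440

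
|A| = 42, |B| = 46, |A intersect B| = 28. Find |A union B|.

|A union B| = |A| + |B| - |A intersect B| = 42 + 46 - 28.

Final answer: 60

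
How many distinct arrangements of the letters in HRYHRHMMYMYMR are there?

Letters (H:3, M:4, R:3, Y:3). Total letters: 13.
Permutations = 13!/(4! x 3! x 3! x 3!).

Final answer: 1201200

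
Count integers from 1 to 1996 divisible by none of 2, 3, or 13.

|div by 2|=998, |div by 3|=665, |div by 13|=153.
|div by 2&3|=332, |div by 2&13|=76, |div by 3&13|=51, |div by all|=25.
By inclusion-exclusion, divisible by at least one: 998+665+153-332-76-51+25 = 1382.
Not divisible by any: 1996 - 1382.

Final answer: 614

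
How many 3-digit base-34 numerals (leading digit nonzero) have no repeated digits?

The leading digit has 33 choices (anything but zero); the next has 33 (anything but the first), then 32, and so on, one fewer each time.
Total: 33 x 33 x 32.

Final answer: 34848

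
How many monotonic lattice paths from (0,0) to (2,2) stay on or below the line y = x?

Total monotonic paths to (2,2): C(4,2) = 6.
A path is bad iff it touches y = x + 1; reflecting its initial segment maps bad paths bijectively onto all paths to (1,3), of which there are C(4,3) = 4.
Valid Dyck paths: 6 - 4.
(This is the Catalan number C_{2}.)

Final answer: C_{2} = 2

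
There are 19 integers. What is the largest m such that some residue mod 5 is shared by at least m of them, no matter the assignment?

There are 5 possible values for residue mod 5. With 19 integers and 5 categories, by pigeonhole: ceiling(19/5).

Final answer: 4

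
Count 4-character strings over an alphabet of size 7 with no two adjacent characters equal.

First character: 7 choices. Each subsequent: 6 choices (must differ from the previous one).
Total: 7 x 6^3.

Final answer: 7 x 6^{3} = 1512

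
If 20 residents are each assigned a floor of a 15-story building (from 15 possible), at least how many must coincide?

There are 15 possible values for floor of a 15-story building. With 20 residents and 15 categories, by pigeonhole: ceiling(20/15).

Final answer: 2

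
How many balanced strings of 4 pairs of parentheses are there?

The structures are counted by the Catalan number C_n. Here n = 4 (pairs).
C_n = (2n)!/(n!(n+1)!), so C_{4} = 8!/(4! x 5!) = C(8,4)/5 = 70/5.

Final answer: C_{4} = 14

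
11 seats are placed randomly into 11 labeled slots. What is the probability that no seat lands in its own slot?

D(n) = (n-1)(D(n-1) + D(n-2)), D(0)=1, D(1)=0.
Building up: D(2)=1, D(3)=2, D(4)=9, D(5)=44, D(6)=265, D(7)=1854, D(8)=14833, D(9)=133496, D(10)=1334961, D(11)=14684570.
Total arrangements: 11! = 39916800.
Probability = D(11)/11! = 1468457/3991680.

Final answer: D(11)/11! = 14684570/39916800 = 0.367879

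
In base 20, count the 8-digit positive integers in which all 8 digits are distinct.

The leading digit has 19 choices (anything but zero); the next has 19 (anything but the first), then 18, and so on, one fewer each time.
Total: 19 x 19 x 18 x 17 x 16 x 15 x 14 x 13.

Final answer: 4825154880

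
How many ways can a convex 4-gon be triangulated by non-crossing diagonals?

This is a standard Catalan-number count: the answer is C_n. Here n = 4 - 2 = 2.
Using C_0 = 1 and C_(k+1) = C_k x 2(2k+1)/(k+2), build up term by term: C_1=1, C_2=2.

Final answer: C_{2} = 2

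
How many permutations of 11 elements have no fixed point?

Derangements satisfy D(n) = (n-1)(D(n-1) + D(n-2)), starting from D(0)=1, D(1)=0.
Building up: D(2)=1, D(3)=2, D(4)=9, D(5)=44, D(6)=265, D(7)=1854, D(8)=14833, D(9)=133496, D(10)=1334961.
D(11) = 10 x (D(10) + D(9)) = 10 x (1334961 + 133496).

Final answer: D(11) = 14684570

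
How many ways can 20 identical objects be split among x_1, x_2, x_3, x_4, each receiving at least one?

Substitute x'_i = x_i - 1 (so x'_i >= 0). Then sum x'_i = 20 - 4 = 16.
Stars and bars: C(16+4-1, 4-1) = C(19,3).

Final answer: C(19,3) = 969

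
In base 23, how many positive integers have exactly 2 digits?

Leading digit: 22 options (nonzero). Other 1 digit(s): 23 options each.
Total: 22 x 23^1.

Final answer: 506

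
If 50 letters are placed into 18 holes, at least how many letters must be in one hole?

By the pigeonhole principle: ceiling(50/18).

Final answer: 3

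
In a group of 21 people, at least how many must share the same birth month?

There are 12 possible values for birth month. With 21 people and 12 categories, by pigeonhole: ceiling(21/12).

Final answer: 2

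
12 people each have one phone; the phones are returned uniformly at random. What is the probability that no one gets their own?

Use the recurrence D(n) = (n-1)(D(n-1) + D(n-2)) with D(0)=1, D(1)=0.
Building up: D(2)=1, D(3)=2, D(4)=9, D(5)=44, D(6)=265, D(7)=1854, D(8)=14833, D(9)=133496, D(10)=1334961, D(11)=14684570, D(12)=176214841.
Total arrangements: 12! = 479001600.
Probability = D(12)/12! = 16019531/43545600.

Final answer: D(12)/12! = 176214841/479001600 = 0.367879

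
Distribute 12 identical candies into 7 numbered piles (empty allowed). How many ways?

Stars and bars: C(n+k-1, k-1) = C(18,6).

Final answer: C(18,6) = 18564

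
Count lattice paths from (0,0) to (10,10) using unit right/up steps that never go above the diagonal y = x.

Total monotonic paths to (10,10): C(20,10) = 184756.
By the reflection principle, paths that go above the diagonal number C(20,11) = 167960.
Valid Dyck paths: 184756 - 167960.
(Equivalently, C_{10} = C(20,10)/11 = 184756/11.)

Final answer: C_{10} = 16796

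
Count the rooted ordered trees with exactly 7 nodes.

This is counted by the nth Catalan number C_n. Here n = 7 - 1 = 6.
C_n = (2n)!/(n!(n+1)!), so C_{6} = 12!/(6! x 7!) = C(12,6)/7 = 924/7.

Final answer: C_{6} = 132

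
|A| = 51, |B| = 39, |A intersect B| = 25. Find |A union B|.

|A union B| = |A| + |B| - |A intersect B| = 51 + 39 - 25.

Final answer: 65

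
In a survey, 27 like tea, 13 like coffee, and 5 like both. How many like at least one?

|A union B| = |A| + |B| - |A intersect B| = 27 + 13 - 5.

Final answer: 35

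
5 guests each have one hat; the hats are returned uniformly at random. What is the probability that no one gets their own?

Use the recurrence D(n) = (n-1)(D(n-1) + D(n-2)) with D(0)=1, D(1)=0.
Building up: D(2)=1, D(3)=2, D(4)=9, D(5)=44.
Total arrangements: 5! = 120.
Probability = D(5)/5! = 11/30.

Final answer: D(5)/5! = 44/120 = 0.366667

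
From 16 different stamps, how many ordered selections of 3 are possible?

P(16,3) = 16!/(16-3)! = 16!/13!.

Final answer: P(16,3) = 3360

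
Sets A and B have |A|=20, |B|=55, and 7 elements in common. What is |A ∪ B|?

|A union B| = |A| + |B| - |A intersect B| = 20 + 55 - 7.

Final answer: 68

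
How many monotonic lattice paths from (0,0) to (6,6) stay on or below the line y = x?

Total monotonic paths to (6,6): C(12,6) = 924.
Reflecting each bad path at its first crossing gives a bijection with paths to (5,7): C(12,7) = 792.
Valid Dyck paths: 924 - 792.
(Equivalently, C_{6} = C(12,6)/7 = 924/7.)

Final answer: C_{6} = 132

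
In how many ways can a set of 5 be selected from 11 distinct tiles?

C(11,5) = 11!/(5! x (11-5)!).

Final answer: C(11,5) = 462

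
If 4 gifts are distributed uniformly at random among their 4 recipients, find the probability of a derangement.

Derangements satisfy D(n) = (n-1)(D(n-1) + D(n-2)), starting from D(0)=1, D(1)=0.
Building up: D(2)=1, D(3)=2, D(4)=9.
Total arrangements: 4! = 24.
Probability = D(4)/4! = 3/8.

Final answer: D(4)/4! = 9/24 = 0.375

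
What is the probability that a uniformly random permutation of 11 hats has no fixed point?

Use the recurrence D(n) = (n-1)(D(n-1) + D(n-2)) with D(0)=1, D(1)=0.
Building up: D(2)=1, D(3)=2, D(4)=9, D(5)=44, D(6)=265, D(7)=1854, D(8)=14833, D(9)=133496, D(10)=1334961, D(11)=14684570.
Total arrangements: 11! = 39916800.
Probability = D(11)/11! = 1468457/3991680.

Final answer: D(11)/11! = 14684570/39916800 = 0.367879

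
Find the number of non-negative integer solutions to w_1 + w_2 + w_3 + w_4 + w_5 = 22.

Stars and bars with 22 stars and 4 bars:
C(22+5-1, 5-1) = C(26,4).

Final answer: C(26,4) = 14950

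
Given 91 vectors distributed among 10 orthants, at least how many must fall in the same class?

By pigeonhole with 91 objects and 10 categories: ceiling(91/10).

Final answer: 10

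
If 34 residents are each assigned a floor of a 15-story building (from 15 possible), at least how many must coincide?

There are 15 possible values for floor of a 15-story building. With 34 residents and 15 categories, by pigeonhole: ceiling(34/15).

Final answer: 3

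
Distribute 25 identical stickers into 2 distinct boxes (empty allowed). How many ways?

Stars and bars: C(n+k-1, k-1) = C(26,1).

Final answer: C(26,1) = 26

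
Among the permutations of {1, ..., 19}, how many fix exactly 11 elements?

Choose which 11 elements are fixed: C(19,11) = 75582.
Derange the remaining 8 using D(j) = (j-1)(D(j-1) + D(j-2)), D(0)=1, D(1)=0: D(2)=1, D(3)=2, D(4)=9, D(5)=44, D(6)=265, D(7)=1854, D(8)=14833.
Total: 75582 x 14833.

Final answer: C(19,11) D(8) = 1121107806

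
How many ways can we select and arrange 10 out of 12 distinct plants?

P(12,10) = 12!/(12-10)! = 12!/2!.

Final answer: P(12,10) = 239500800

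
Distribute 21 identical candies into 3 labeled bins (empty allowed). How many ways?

Stars and bars: C(n+k-1, k-1) = C(23,2).

Final answer: C(23,2) = 253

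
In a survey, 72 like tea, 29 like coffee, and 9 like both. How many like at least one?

|A union B| = |A| + |B| - |A intersect B| = 72 + 29 - 9.

Final answer: 92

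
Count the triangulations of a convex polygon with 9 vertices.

The structures are counted by the Catalan number C_n. Here n = 9 - 2 = 7.
Using C_0 = 1 and C_(k+1) = C_k x 2(2k+1)/(k+2), build up term by term: C_1=1, C_2=2, C_3=5, C_4=14, C_5=42, C_6=132, C_7=429.

Final answer: C_{7} = 429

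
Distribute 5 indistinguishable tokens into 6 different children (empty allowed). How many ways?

Stars and bars: C(n+k-1, k-1) = C(10,5).

Final answer: C(10,5) = 252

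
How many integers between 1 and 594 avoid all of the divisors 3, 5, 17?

|div by 3|=198, |div by 5|=118, |div by 17|=34.
|div by 3&5|=39, |div by 3&17|=11, |div by 5&17|=6, |div by all|=2.
By inclusion-exclusion, divisible by at least one: 198+118+34-39-11-6+2 = 296.
Not divisible by any: 594 - 296.

Final answer: 298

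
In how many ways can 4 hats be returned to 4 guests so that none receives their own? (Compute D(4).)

D(n) = (n-1)(D(n-1) + D(n-2)), D(0)=1, D(1)=0.
D(2) = 1 x (0 + 1) = 1
D(3) = 2 x (1 + 0) = 2
D(4) = 3 x (D(3) + D(2)) = 3 x (2 + 1)

Final answer: D(4) = 9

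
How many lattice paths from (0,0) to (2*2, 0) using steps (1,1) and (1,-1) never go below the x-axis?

Total monotonic paths to (2,2): C(4,2) = 6.
By the reflection principle, paths that go above the diagonal number C(4,3) = 4.
Valid Dyck paths: 6 - 4.
(This is the Catalan number C_{2}.)

Final answer: C_{2} = 2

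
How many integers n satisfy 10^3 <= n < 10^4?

The leading digit cannot be 0 (9 options); the other 3 digits can be anything (10 options each).
Total: 9 x 10^3.

Final answer: 9000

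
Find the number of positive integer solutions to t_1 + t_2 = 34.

Substitute t'_i = t_i - 1 (so t'_i >= 0). Then sum t'_i = 34 - 2 = 32.
Stars and bars: C(32+2-1, 2-1) = C(33,1).

Final answer: C(33,1) = 33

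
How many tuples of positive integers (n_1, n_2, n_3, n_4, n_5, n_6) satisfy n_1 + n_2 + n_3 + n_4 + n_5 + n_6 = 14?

Substitute n'_i = n_i - 1 (so n'_i >= 0). Then sum n'_i = 14 - 6 = 8.
Stars and bars: C(8+6-1, 6-1) = C(13,5).

Final answer: C(13,5) = 1287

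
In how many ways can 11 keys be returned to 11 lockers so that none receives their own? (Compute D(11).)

D(n) = (n-1)(D(n-1) + D(n-2)), D(0)=1, D(1)=0.
D(2) = 1 x (0 + 1) = 1
D(3) = 2 x (1 + 0) = 2
D(4) = 3 x (2 + 1) = 9
D(5) = 4 x (9 + 2) = 44
D(6) = 5 x (44 + 9) = 265
D(7) = 6 x (265 + 44) = 1854
D(8) = 7 x (1854 + 265) = 14833
D(9) = 8 x (14833 + 1854) = 133496
D(10) = 9 x (133496 + 14833) = 1334961
D(11) = 10 x (D(10) + D(9)) = 10 x (1334961 + 133496)

Final answer: D(11) = 14684570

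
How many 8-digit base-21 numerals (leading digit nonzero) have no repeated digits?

The leading digit has 20 choices (anything but zero); the next has 20 (anything but the first), then 19, and so on, one fewer each time.
Total: 20 x 20 x 19 x 18 x 17 x 16 x 15 x 14.

Final answer: 7814016000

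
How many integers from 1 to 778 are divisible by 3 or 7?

Multiples of 3: 259. Multiples of 7: 111. Of both (lcm=21): 37.
By inclusion-exclusion: 259 + 111 - 37.

Final answer: 333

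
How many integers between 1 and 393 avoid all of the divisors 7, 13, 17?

|div by 7|=56, |div by 13|=30, |div by 17|=23.
|div by 7&13|=4, |div by 7&17|=3, |div by 13&17|=1, |div by all|=0.
By inclusion-exclusion, divisible by at least one: 56+30+23-4-3-1+0 = 101.
Not divisible by any: 393 - 101.

Final answer: 292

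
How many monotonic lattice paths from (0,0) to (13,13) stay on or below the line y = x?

Total monotonic paths to (13,13): C(26,13) = 10400600.
A path is bad iff it touches y = x + 1; reflecting its initial segment maps bad paths bijectively onto all paths to (12,14), of which there are C(26,14) = 9657700.
Valid Dyck paths: 10400600 - 9657700.
(Equivalently, C_{13} = C(26,13)/14 = 10400600/14.)

Final answer: C_{13} = 742900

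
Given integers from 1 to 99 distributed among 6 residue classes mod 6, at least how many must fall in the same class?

By pigeonhole with 99 objects and 6 categories: ceiling(99/6).

Final answer: 17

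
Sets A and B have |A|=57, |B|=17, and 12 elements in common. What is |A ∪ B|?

|A union B| = |A| + |B| - |A intersect B| = 57 + 17 - 12.

Final answer: 62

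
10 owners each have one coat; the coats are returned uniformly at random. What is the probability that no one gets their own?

Use the recurrence D(n) = (n-1)(D(n-1) + D(n-2)) with D(0)=1, D(1)=0.
Building up: D(2)=1, D(3)=2, D(4)=9, D(5)=44, D(6)=265, D(7)=1854, D(8)=14833, D(9)=133496, D(10)=1334961.
Total arrangements: 10! = 3628800.
Probability = D(10)/10! = 16481/44800.

Final answer: D(10)/10! = 1334961/3628800 = 0.367879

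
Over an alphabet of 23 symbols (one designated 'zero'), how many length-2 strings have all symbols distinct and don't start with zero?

First digit: 22 (nonzero). Second: 22 (not first). Third: 21, etc.
Total: 22 x 22.

Final answer: 484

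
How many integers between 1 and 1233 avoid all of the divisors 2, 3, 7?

|div by 2|=616, |div by 3|=411, |div by 7|=176.
|div by 2&3|=205, |div by 2&7|=88, |div by 3&7|=58, |div by all|=29.
By inclusion-exclusion, divisible by at least one: 616+411+176-205-88-58+29 = 881.
Not divisible by any: 1233 - 881.

Final answer: 352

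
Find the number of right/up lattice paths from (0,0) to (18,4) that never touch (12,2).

Total paths to (18,4): C(22,4) = 7315.
Paths through (12,2): C(14,2) x C(8,2) = 2548.
Avoiding (12,2): 7315 - 2548.

Final answer: 4767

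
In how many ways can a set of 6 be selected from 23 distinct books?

C(23,6) = 23!/(6! x (23-6)!).

Final answer: C(23,6) = 100947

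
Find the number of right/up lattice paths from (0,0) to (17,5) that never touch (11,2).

Total paths to (17,5): C(22,5) = 26334.
Paths through (11,2): C(13,2) x C(9,3) = 6552.
Avoiding (11,2): 26334 - 6552.

Final answer: 19782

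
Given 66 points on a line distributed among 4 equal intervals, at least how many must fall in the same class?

By pigeonhole with 66 objects and 4 categories: ceiling(66/4).

Final answer: 17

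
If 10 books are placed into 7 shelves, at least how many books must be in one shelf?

By the pigeonhole principle: ceiling(10/7).

Final answer: 2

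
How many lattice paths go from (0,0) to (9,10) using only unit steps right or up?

Each path has 9 right steps and 10 up steps in some order (19 steps total).
Choose which 10 of the 19 steps are up: C(19,10).

Final answer: C(19,10) = 92378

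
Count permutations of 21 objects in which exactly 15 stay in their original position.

Choose which 15 elements are fixed: C(21,15) = 54264.
Derange the remaining 6 using D(j) = (j-1)(D(j-1) + D(j-2)), D(0)=1, D(1)=0: D(2)=1, D(3)=2, D(4)=9, D(5)=44, D(6)=265.
Total: 54264 x 265.

Final answer: C(21,15) D(6) = 14379960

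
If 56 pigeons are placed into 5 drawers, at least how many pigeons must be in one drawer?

By the pigeonhole principle: ceiling(56/5).

Final answer: 12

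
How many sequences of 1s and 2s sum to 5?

Condition on the final move: it is a 1-step (f(n-1) ways to get there) or a 2-step (f(n-2) ways), so f(n) = f(n-1) + f(n-2), with f(1)=1, f(2)=2.
Computing successive values: f(1)=1, f(2)=2, f(3)=3, f(4)=5, f(5)=8.

Final answer: 8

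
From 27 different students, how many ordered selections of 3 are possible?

P(27,3) = 27!/(27-3)! = 27!/24!.

Final answer: P(27,3) = 17550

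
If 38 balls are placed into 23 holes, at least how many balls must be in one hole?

By the pigeonhole principle: ceiling(38/23).

Final answer: 2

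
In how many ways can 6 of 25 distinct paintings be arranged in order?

P(25,6) = 25!/(25-6)! = 25!/19!.

Final answer: P(25,6) = 127512000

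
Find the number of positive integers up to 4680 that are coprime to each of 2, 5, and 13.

|div by 2|=2340, |div by 5|=936, |div by 13|=360.
|div by 2&5|=468, |div by 2&13|=180, |div by 5&13|=72, |div by all|=36.
By inclusion-exclusion, divisible by at least one: 2340+936+360-468-180-72+36 = 2952.
Not divisible by any: 4680 - 2952.

Final answer: 1728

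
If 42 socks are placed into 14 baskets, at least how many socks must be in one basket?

By the pigeonhole principle: ceiling(42/14).

Final answer: 3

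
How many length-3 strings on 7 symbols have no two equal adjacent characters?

Let g(n) count such strings. g(1) = 7, and each valid string of length n-1 extends in 6 ways (any symbol but the last), so g(n) = 6 g(n-1).
Total: g(3) = 7 x 6^2.

Final answer: 7 x 6^{2} = 252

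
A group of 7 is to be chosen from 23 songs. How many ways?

C(23,7) = 23!/(7! x (23-7)!).

Final answer: C(23,7) = 245157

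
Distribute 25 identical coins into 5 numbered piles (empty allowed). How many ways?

Stars and bars: C(n+k-1, k-1) = C(29,4).

Final answer: C(29,4) = 23751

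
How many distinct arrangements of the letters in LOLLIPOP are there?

Letters (I:1, L:3, O:2, P:2). Total letters: 8.
Permutations = 8!/(3! x 2! x 2!).

Final answer: 1680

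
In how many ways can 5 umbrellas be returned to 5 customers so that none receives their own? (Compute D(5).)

Use the recurrence D(n) = (n-1)(D(n-1) + D(n-2)) with D(0)=1, D(1)=0.
D(2) = 1 x (0 + 1) = 1
D(3) = 2 x (1 + 0) = 2
D(4) = 3 x (2 + 1) = 9
D(5) = 4 x (D(4) + D(3)) = 4 x (9 + 2)

Final answer: D(5) = 44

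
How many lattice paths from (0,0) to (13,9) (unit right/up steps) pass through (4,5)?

Paths (0,0)->(4,5): C(9,5) = 126.
Paths (4,5)->(13,9): C(13,4) = 715.
By multiplication principle: 126 x 715.

Final answer: 90090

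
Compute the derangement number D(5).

Use the recurrence D(n) = (n-1)(D(n-1) + D(n-2)) with D(0)=1, D(1)=0.
D(2) = 1 x (0 + 1) = 1
D(3) = 2 x (1 + 0) = 2
D(4) = 3 x (2 + 1) = 9
D(5) = 4 x (D(4) + D(3)) = 4 x (9 + 2)

Final answer: D(5) = 44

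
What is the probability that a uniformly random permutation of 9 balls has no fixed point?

Derangements satisfy D(n) = (n-1)(D(n-1) + D(n-2)), starting from D(0)=1, D(1)=0.
Building up: D(2)=1, D(3)=2, D(4)=9, D(5)=44, D(6)=265, D(7)=1854, D(8)=14833, D(9)=133496.
Total arrangements: 9! = 362880.
Probability = D(9)/9! = 16687/45360.

Final answer: D(9)/9! = 133496/362880 = 0.367879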